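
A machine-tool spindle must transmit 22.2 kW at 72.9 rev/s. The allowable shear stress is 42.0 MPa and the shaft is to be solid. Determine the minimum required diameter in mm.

ω = 2π·72.9 = 458.0 rad/s, so T = P/ω = 22.2×10³ / 458.0 = 48.47 N·m.
For a solid shaft τ_max = 16T/(πd³), so d = (16T/(π τ_allow))^(1/3) = (16·48.47/(π·4.20×10^7))^(1/3) = 0.01805 m.

18.0 mm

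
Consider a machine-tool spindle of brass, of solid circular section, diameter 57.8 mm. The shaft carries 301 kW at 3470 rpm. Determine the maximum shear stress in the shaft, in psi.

3170 psi

ω = 2π·3470/60 = 363.4 rad/s, so T = P/ω = 301×10³ / 363.4 = 828.3 N·m.
J = πd⁴/32 = π(0.0578)⁴/32 = 1.096×10^-6 m⁴.
τ_max = T·r/J = 828.3 × 0.0289 / 1.096×10^-6 = 2.185×10^7 Pa.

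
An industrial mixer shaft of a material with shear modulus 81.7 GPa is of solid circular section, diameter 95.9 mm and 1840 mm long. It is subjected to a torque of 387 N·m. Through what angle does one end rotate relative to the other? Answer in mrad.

1.05 mrad

J = πd⁴/32 = π(0.0959)⁴/32 = 8.304×10^-6 m⁴.
θ = T·L/(G·J) = 387.0 × 1.84 / (81.7×10⁹ × 8.304×10^-6) = 1.050×10^-3 rad.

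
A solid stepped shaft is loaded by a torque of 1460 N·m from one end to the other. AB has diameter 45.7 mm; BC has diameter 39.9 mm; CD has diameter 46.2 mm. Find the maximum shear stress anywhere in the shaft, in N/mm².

Under the same torque, τ_max = 16T/(πd³) is largest where d is smallest — segment BC (d = 39.9 mm).
τ_max = 16·1460/(π·(0.0399)³) = 1.171×10^8 Pa.

117 N/mm²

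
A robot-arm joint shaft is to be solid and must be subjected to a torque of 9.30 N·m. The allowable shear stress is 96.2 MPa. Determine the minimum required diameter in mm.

For a solid shaft τ_max = 16T/(πd³), so d = (16T/(π τ_allow))^(1/3) = (16·9.300/(π·9.62×10^7))^(1/3) = 0.007896 m.

7.90 mm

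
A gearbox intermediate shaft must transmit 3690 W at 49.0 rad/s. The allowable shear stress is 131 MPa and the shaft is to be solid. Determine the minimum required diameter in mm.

ω = 49.0 rad/s, so T = P/ω = 3690 / 49.00 = 75.31 N·m.
For a solid shaft τ_max = 16T/(πd³), so d = (16T/(π τ_allow))^(1/3) = (16·75.31/(π·1.31×10^8))^(1/3) = 0.01431 m.

14.3 mm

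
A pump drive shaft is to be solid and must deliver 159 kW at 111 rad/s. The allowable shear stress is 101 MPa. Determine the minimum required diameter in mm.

41.6 mm

ω = 111 rad/s, so T = P/ω = 159×10³ / 111.0 = 1432 N·m.
For a solid shaft τ_max = 16T/(πd³), so d = (16T/(π τ_allow))^(1/3) = (16·1432/(π·1.01×10^8))^(1/3) = 0.04165 m.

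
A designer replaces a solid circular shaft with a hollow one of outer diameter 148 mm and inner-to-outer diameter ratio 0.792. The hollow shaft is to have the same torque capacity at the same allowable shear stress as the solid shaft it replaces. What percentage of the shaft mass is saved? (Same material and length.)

48.0 %

Equal τ_max and T ⇒ the solid shaft needs d_s³ = d_o³(1−k⁴), so d_s = 148·(1−0.792⁴)^(1/3) = 125.3 mm.
Area ratio A_h/A_s = d_o²(1−k²)/d_s² = (1−k²)/(1−k⁴)^(2/3) = 0.5202.
Mass saving = 1 − 0.5202 = 48.0 %.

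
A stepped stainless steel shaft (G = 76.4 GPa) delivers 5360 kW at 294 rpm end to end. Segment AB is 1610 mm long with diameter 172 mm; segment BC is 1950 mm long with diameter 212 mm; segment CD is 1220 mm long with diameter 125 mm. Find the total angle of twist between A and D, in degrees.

10.4°

ω = 2π·294/60 = 30.79 rad/s, so T = P/ω = 5360×10³ / 30.79 = 174100 N·m.
J_AB = π(0.172)⁴/32 = 8.59×10^-5 m⁴; J_BC = π(0.212)⁴/32 = 1.98×10^-4 m⁴; J_CD = π(0.125)⁴/32 = 2.40×10^-5 m⁴.
θ = (T/G)·Σ L_i/J_i = (174100/76.4×10⁹)·(1.61/8.59×10^-5 + 1.95/1.98×10^-4 + 1.22/2.40×10^-5) = 0.1811 rad.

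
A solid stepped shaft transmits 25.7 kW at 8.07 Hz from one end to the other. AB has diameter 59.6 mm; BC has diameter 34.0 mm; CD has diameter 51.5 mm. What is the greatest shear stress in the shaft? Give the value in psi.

9530 psi

ω = 2π·8.07 = 50.71 rad/s, so T = P/ω = 25.7×10³ / 50.71 = 506.9 N·m.
Under the same torque, τ_max = 16T/(πd³) is largest where d is smallest — segment BC (d = 34.0 mm).
τ_max = 16·506.9/(π·(0.0340)³) = 6.568×10^7 Pa.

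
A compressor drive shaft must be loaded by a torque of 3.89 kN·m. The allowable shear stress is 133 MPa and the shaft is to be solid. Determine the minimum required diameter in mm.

53.0 mm

For a solid shaft τ_max = 16T/(πd³), so d = (16T/(π τ_allow))^(1/3) = (16·3890/(π·1.33×10^8))^(1/3) = 0.05301 m.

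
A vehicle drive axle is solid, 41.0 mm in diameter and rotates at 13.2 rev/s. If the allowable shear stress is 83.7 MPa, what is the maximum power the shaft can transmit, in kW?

J = πd⁴/32 = π(0.0410)⁴/32 = 2.774×10^-7 m⁴.
T_max = τ_allow·J/r = 8.37×10^7 × 2.774×10^-7 / 0.0205 = 1133 N·m.
ω = 2π·13.2 = 82.94 rad/s, so P_max = T_max·ω = 9.394×10^4 W.

93.9 kW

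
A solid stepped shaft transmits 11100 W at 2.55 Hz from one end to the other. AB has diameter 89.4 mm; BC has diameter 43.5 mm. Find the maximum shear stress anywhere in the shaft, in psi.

6220 psi

ω = 2π·2.55 = 16.02 rad/s, so T = P/ω = 11100 / 16.02 = 692.8 N·m.
Under the same torque, τ_max = 16T/(πd³) is largest where d is smallest — segment BC (d = 43.5 mm).
τ_max = 16·692.8/(π·(0.0435)³) = 4.287×10^7 Pa.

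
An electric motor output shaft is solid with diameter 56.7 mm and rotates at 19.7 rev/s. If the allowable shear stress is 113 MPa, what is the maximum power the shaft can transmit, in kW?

J = πd⁴/32 = π(0.0567)⁴/32 = 1.015×10^-6 m⁴.
T_max = τ_allow·J/r = 1.13×10^8 × 1.015×10^-6 / 0.0284 = 4044 N·m.
ω = 2π·19.7 = 123.8 rad/s, so P_max = T_max·ω = 5.006×10^5 W.

501 kW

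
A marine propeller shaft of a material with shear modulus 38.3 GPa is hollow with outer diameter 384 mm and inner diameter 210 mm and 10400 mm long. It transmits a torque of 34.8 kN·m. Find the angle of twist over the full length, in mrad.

J = π(d_o⁴ − d_i⁴)/32 = π(0.384⁴ − 0.210⁴)/32 = 1.944×10^-3 m⁴.
θ = T·L/(G·J) = 34800 × 10.4 / (38.3×10⁹ × 1.944×10^-3) = 4.862×10^-3 rad.

4.86 mrad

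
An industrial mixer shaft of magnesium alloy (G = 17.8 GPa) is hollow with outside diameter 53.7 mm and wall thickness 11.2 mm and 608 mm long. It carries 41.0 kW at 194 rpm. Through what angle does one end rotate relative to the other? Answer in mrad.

95.5 mrad

ω = 2π·194/60 = 20.32 rad/s, so T = P/ω = 41.0×10³ / 20.32 = 2018 N·m.
J = π(d_o⁴ − d_i⁴)/32 = π(0.0537⁴ − 0.0313⁴)/32 = 7.222×10^-7 m⁴.
θ = T·L/(G·J) = 2018 × 0.608 / (17.8×10⁹ × 7.222×10^-7) = 0.09546 rad.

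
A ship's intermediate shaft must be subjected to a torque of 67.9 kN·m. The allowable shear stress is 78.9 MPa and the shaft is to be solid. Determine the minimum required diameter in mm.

164 mm

For a solid shaft τ_max = 16T/(πd³), so d = (16T/(π τ_allow))^(1/3) = (16·67900/(π·7.89×10^7))^(1/3) = 0.1637 m.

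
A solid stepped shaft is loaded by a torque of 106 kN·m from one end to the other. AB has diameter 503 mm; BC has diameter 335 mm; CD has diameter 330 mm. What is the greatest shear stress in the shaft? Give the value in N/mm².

Under the same torque, τ_max = 16T/(πd³) is largest where d is smallest — segment CD (d = 330 mm).
τ_max = 16·106000/(π·(0.330)³) = 1.502×10^7 Pa.

15.0 N/mm²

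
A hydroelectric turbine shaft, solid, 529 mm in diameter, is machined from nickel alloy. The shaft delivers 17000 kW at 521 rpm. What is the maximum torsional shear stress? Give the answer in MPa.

ω = 2π·521/60 = 54.56 rad/s, so T = P/ω = 17000×10³ / 54.56 = 311600 N·m.
J = πd⁴/32 = π(0.529)⁴/32 = 7.688×10^-3 m⁴.
τ_max = T·r/J = 311600 × 0.265 / 7.688×10^-3 = 1.072×10^7 Pa.

10.7 MPa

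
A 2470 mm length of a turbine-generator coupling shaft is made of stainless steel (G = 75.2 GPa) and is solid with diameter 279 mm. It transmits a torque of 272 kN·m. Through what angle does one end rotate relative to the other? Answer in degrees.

J = πd⁴/32 = π(0.279)⁴/32 = 5.949×10^-4 m⁴.
θ = T·L/(G·J) = 272000 × 2.47 / (75.2×10⁹ × 5.949×10^-4) = 0.01502 rad.

0.861°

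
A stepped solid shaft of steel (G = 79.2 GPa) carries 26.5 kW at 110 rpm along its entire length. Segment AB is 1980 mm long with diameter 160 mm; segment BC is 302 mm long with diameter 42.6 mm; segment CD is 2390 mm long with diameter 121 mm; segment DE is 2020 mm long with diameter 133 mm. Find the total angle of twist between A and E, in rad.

ω = 2π·110/60 = 11.52 rad/s, so T = P/ω = 26.5×10³ / 11.52 = 2301 N·m.
J_AB = π(0.160)⁴/32 = 6.43×10^-5 m⁴; J_BC = π(0.0426)⁴/32 = 3.23×10^-7 m⁴; J_CD = π(0.121)⁴/32 = 2.10×10^-5 m⁴; J_DE = π(0.133)⁴/32 = 3.07×10^-5 m⁴.
θ = (T/G)·Σ L_i/J_i = (2301/79.2×10⁹)·(1.98/6.43×10^-5 + 0.302/3.23×10^-7 + 2.39/2.10×10^-5 + 2.02/3.07×10^-5) = 0.03323 rad.

0.0332 rad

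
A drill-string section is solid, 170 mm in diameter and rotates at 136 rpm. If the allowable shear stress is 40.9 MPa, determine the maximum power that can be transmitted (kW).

562 kW

J = πd⁴/32 = π(0.170)⁴/32 = 8.200×10^-5 m⁴.
T_max = τ_allow·J/r = 4.09×10^7 × 8.200×10^-5 / 0.0850 = 39450 N·m.
ω = 2π·136/60 = 14.24 rad/s, so P_max = T_max·ω = 5.619×10^5 W.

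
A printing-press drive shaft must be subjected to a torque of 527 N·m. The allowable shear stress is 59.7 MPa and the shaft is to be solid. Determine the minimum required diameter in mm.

35.6 mm

For a solid shaft τ_max = 16T/(πd³), so d = (16T/(π τ_allow))^(1/3) = (16·527.0/(π·5.97×10^7))^(1/3) = 0.03556 m.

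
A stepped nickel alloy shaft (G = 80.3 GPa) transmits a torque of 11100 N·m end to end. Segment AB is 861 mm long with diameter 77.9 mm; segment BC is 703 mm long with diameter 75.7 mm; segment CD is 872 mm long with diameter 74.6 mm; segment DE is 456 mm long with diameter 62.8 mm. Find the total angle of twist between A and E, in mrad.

J_AB = π(0.0779)⁴/32 = 3.62×10^-6 m⁴; J_BC = π(0.0757)⁴/32 = 3.22×10^-6 m⁴; J_CD = π(0.0746)⁴/32 = 3.04×10^-6 m⁴; J_DE = π(0.0628)⁴/32 = 1.53×10^-6 m⁴.
θ = (T/G)·Σ L_i/J_i = (11100/80.3×10⁹)·(0.861/3.62×10^-6 + 0.703/3.22×10^-6 + 0.872/3.04×10^-6 + 0.456/1.53×10^-6) = 0.1440 rad.

144 mrad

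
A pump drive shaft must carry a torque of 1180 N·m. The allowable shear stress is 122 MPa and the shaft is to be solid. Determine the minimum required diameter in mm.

36.7 mm

For a solid shaft τ_max = 16T/(πd³), so d = (16T/(π τ_allow))^(1/3) = (16·1180/(π·1.22×10^8))^(1/3) = 0.03666 m.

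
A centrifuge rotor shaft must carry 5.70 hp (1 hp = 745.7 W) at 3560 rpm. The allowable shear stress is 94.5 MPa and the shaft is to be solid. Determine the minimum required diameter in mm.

8.50 mm

ω = 2π·3560/60 = 372.8 rad/s, so T = P/ω = 5.70×745.7 / 372.8 = 11.40 N·m.
For a solid shaft τ_max = 16T/(πd³), so d = (16T/(π τ_allow))^(1/3) = (16·11.40/(π·9.45×10^7))^(1/3) = 0.008502 m.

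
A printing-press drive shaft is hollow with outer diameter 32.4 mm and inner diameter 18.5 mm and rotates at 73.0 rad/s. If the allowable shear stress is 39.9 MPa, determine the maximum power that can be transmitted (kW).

17.4 kW

J = π(d_o⁴ − d_i⁴)/32 = π(0.0324⁴ − 0.0185⁴)/32 = 9.669×10^-8 m⁴.
T_max = τ_allow·J/r = 3.99×10^7 × 9.669×10^-8 / 0.0162 = 238.1 N·m.
ω = 73.0 rad/s, so P_max = T_max·ω = 1.738×10^4 W.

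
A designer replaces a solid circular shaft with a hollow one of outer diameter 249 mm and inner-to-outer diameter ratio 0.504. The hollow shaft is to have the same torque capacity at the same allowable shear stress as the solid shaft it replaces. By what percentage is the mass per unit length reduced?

22.0 %

Equal τ_max and T ⇒ the solid shaft needs d_s³ = d_o³(1−k⁴), so d_s = 249·(1−0.504⁴)^(1/3) = 243.5 mm.
Area ratio A_h/A_s = d_o²(1−k²)/d_s² = (1−k²)/(1−k⁴)^(2/3) = 0.7799.
Mass saving = 1 − 0.7799 = 22.0 %.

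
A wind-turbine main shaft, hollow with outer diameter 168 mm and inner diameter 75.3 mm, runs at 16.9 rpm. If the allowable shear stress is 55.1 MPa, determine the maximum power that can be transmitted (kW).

87.1 kW

J = π(d_o⁴ − d_i⁴)/32 = π(0.168⁴ − 0.0753⁴)/32 = 7.505×10^-5 m⁴.
T_max = τ_allow·J/r = 5.51×10^7 × 7.505×10^-5 / 0.0840 = 49230 N·m.
ω = 2π·16.9/60 = 1.770 rad/s, so P_max = T_max·ω = 8.712×10^4 W.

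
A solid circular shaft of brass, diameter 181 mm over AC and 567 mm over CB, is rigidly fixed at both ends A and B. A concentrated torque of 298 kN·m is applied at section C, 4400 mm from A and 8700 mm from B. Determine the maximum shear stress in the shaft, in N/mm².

Compatibility: T_A·a/J_AC = T_B·b/J_CB with T_A + T_B = T₀.
J_AC = 1.05×10^-4 m⁴, J_CB = 0.0101 m⁴, so T_A = T₀·(J_AC/a)/((J_AC/a)+(J_CB/b)) = 5996 N·m, T_B = 292000 N·m.
τ in each portion: τ_AC = 5.15×10^6 Pa, τ_CB = 8.16×10^6 Pa; maximum is in CB.
τ_max = T_CB·r/J = 292000·0.283/0.0101 = 8.158×10^6 Pa.

8.16 N/mm²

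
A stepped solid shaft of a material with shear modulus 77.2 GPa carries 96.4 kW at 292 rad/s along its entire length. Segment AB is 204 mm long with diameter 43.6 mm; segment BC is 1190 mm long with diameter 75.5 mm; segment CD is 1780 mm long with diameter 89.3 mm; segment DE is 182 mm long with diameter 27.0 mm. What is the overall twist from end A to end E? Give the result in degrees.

1.16°

ω = 292 rad/s, so T = P/ω = 96.4×10³ / 292.0 = 330.1 N·m.
J_AB = π(0.0436)⁴/32 = 3.55×10^-7 m⁴; J_BC = π(0.0755)⁴/32 = 3.19×10^-6 m⁴; J_CD = π(0.0893)⁴/32 = 6.24×10^-6 m⁴; J_DE = π(0.0270)⁴/32 = 5.22×10^-8 m⁴.
θ = (T/G)·Σ L_i/J_i = (330.1/77.2×10⁹)·(0.204/3.55×10^-7 + 1.19/3.19×10^-6 + 1.78/6.24×10^-6 + 0.182/5.22×10^-8) = 0.02019 rad.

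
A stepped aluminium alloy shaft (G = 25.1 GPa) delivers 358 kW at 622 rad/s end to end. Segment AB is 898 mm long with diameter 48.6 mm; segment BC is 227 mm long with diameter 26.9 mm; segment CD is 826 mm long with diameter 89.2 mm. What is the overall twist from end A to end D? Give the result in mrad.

ω = 622 rad/s, so T = P/ω = 358×10³ / 622.0 = 575.6 N·m.
J_AB = π(0.0486)⁴/32 = 5.48×10^-7 m⁴; J_BC = π(0.0269)⁴/32 = 5.14×10^-8 m⁴; J_CD = π(0.0892)⁴/32 = 6.22×10^-6 m⁴.
θ = (T/G)·Σ L_i/J_i = (575.6/25.1×10⁹)·(0.898/5.48×10^-7 + 0.227/5.14×10^-8 + 0.826/6.22×10^-6) = 0.1419 rad.

142 mrad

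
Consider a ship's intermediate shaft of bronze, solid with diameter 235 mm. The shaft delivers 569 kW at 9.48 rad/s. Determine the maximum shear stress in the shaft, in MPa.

23.6 MPa

ω = 9.48 rad/s, so T = P/ω = 569×10³ / 9.480 = 60020 N·m.
J = πd⁴/32 = π(0.235)⁴/32 = 2.994×10^-4 m⁴.
τ_max = T·r/J = 60020 × 0.117 / 2.994×10^-4 = 2.355×10^7 Pa.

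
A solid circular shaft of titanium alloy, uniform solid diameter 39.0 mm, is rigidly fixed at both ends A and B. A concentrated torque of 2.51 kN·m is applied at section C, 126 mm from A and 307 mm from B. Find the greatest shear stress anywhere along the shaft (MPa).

With uniform GJ and both ends fixed, compatibility θ_AC = θ_CB gives T_A·a = T_B·b, together with T_A + T_B = T₀.
T_A = T₀·b/(a+b) = 2510·307/433.0 = 1780 N·m; T_B = 730.4 N·m.
τ in each portion: τ_AC = 1.53×10^8 Pa, τ_CB = 6.27×10^7 Pa; maximum is in AC.
τ_max = T_AC·r/J = 1780·0.0195/2.27×10^-7 = 1.528×10^8 Pa.

153 MPa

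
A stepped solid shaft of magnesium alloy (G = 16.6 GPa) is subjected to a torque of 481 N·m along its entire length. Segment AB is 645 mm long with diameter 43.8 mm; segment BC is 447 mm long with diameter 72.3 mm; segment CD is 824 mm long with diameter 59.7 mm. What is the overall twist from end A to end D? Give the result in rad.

0.0757 rad

J_AB = π(0.0438)⁴/32 = 3.61×10^-7 m⁴; J_BC = π(0.0723)⁴/32 = 2.68×10^-6 m⁴; J_CD = π(0.0597)⁴/32 = 1.25×10^-6 m⁴.
θ = (T/G)·Σ L_i/J_i = (481.0/16.6×10⁹)·(0.645/3.61×10^-7 + 0.447/2.68×10^-6 + 0.824/1.25×10^-6) = 0.07570 rad.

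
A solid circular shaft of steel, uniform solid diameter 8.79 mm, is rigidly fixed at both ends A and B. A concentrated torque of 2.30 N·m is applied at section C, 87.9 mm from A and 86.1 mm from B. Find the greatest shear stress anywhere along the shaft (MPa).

8.71 MPa

With uniform GJ and both ends fixed, compatibility θ_AC = θ_CB gives T_A·a = T_B·b, together with T_A + T_B = T₀.
T_A = T₀·b/(a+b) = 2.300·86.1/174.0 = 1.138 N·m; T_B = 1.162 N·m.
τ in each portion: τ_AC = 8.53×10^6 Pa, τ_CB = 8.71×10^6 Pa; maximum is in CB.
τ_max = T_CB·r/J = 1.162·0.00439/5.86×10^-10 = 8.713×10^6 Pa.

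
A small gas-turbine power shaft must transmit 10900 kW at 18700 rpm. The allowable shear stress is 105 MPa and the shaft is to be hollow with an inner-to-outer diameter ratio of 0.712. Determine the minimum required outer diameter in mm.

ω = 2π·18700/60 = 1958 rad/s, so T = P/ω = 10900×10³ / 1958 = 5566 N·m.
For a hollow shaft with d_i/d_o = 0.712: τ_max = 16T/(π d_o³ (1−k⁴)), so d_o = [16T/(π τ_allow (1−k⁴))]^(1/3) = [16·5566/(π·1.05×10^8·0.7430)]^(1/3) = 0.07136 m.

71.4 mm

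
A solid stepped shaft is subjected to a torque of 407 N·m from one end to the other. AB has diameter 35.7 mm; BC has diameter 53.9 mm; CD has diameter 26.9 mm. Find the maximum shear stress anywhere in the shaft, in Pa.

Under the same torque, τ_max = 16T/(πd³) is largest where d is smallest — segment CD (d = 26.9 mm).
τ_max = 16·407.0/(π·(0.0269)³) = 1.065×10^8 Pa.

1.06e8 Pa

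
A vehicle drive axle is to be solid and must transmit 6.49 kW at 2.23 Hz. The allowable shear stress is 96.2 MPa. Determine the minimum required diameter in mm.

ω = 2π·2.23 = 14.01 rad/s, so T = P/ω = 6.49×10³ / 14.01 = 463.2 N·m.
For a solid shaft τ_max = 16T/(πd³), so d = (16T/(π τ_allow))^(1/3) = (16·463.2/(π·9.62×10^7))^(1/3) = 0.02905 m.

29.1 mm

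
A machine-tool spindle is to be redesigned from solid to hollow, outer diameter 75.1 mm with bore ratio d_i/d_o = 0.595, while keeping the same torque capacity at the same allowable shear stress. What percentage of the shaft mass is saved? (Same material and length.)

Equal τ_max and T ⇒ the solid shaft needs d_s³ = d_o³(1−k⁴), so d_s = 75.1·(1−0.595⁴)^(1/3) = 71.82 mm.
Area ratio A_h/A_s = d_o²(1−k²)/d_s² = (1−k²)/(1−k⁴)^(2/3) = 0.7063.
Mass saving = 1 − 0.7063 = 29.4 %.

29.4 %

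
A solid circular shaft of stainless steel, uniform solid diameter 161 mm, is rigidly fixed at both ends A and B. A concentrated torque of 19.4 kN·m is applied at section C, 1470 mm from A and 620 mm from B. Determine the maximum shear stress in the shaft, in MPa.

With uniform GJ and both ends fixed, compatibility θ_AC = θ_CB gives T_A·a = T_B·b, together with T_A + T_B = T₀.
T_A = T₀·b/(a+b) = 19400·620/2090 = 5755 N·m; T_B = 13640 N·m.
τ in each portion: τ_AC = 7.02×10^6 Pa, τ_CB = 1.67×10^7 Pa; maximum is in CB.
τ_max = T_CB·r/J = 13640·0.0805/6.60×10^-5 = 1.665×10^7 Pa.

16.7 MPa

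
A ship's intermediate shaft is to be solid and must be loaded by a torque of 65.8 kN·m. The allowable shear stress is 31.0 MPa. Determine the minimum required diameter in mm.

For a solid shaft τ_max = 16T/(πd³), so d = (16T/(π τ_allow))^(1/3) = (16·65800/(π·3.10×10^7))^(1/3) = 0.2211 m.

221 mm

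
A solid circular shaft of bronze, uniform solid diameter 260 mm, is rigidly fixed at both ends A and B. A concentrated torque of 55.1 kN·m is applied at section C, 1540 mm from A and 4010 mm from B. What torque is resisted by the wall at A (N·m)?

39800 N·m

With uniform GJ and both ends fixed, compatibility θ_AC = θ_CB gives T_A·a = T_B·b, together with T_A + T_B = T₀.
T_A = T₀·b/(a+b) = 55100·4010/5550 = 39810 N·m; T_B = 15290 N·m.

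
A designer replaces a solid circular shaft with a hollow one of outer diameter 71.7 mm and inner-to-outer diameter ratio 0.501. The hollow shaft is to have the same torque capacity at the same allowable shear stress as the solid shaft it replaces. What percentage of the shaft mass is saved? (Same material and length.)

Equal τ_max and T ⇒ the solid shaft needs d_s³ = d_o³(1−k⁴), so d_s = 71.7·(1−0.501⁴)^(1/3) = 70.16 mm.
Area ratio A_h/A_s = d_o²(1−k²)/d_s² = (1−k²)/(1−k⁴)^(2/3) = 0.7822.
Mass saving = 1 − 0.7822 = 21.8 %.

21.8 %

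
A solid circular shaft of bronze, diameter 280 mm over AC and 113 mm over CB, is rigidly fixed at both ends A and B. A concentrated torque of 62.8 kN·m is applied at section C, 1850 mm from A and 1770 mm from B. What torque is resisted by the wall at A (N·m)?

61100 N·m

Compatibility: T_A·a/J_AC = T_B·b/J_CB with T_A + T_B = T₀.
J_AC = 6.03×10^-4 m⁴, J_CB = 1.60×10^-5 m⁴, so T_A = T₀·(J_AC/a)/((J_AC/a)+(J_CB/b)) = 61110 N·m, T_B = 1694 N·m.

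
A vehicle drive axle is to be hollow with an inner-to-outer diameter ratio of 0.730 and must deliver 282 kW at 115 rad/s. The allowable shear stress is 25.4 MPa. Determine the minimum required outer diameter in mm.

88.2 mm

ω = 115 rad/s, so T = P/ω = 282×10³ / 115.0 = 2452 N·m.
For a hollow shaft with d_i/d_o = 0.730: τ_max = 16T/(π d_o³ (1−k⁴)), so d_o = [16T/(π τ_allow (1−k⁴))]^(1/3) = [16·2452/(π·2.54×10^7·0.7160)]^(1/3) = 0.08822 m.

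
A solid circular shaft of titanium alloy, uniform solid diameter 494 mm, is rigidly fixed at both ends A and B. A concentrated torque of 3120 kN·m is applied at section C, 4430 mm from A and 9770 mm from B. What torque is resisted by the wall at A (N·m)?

2.15e6 N·m

With uniform GJ and both ends fixed, compatibility θ_AC = θ_CB gives T_A·a = T_B·b, together with T_A + T_B = T₀.
T_A = T₀·b/(a+b) = 3.120e6·9770/14200 = 2.147e6 N·m; T_B = 973400 N·m.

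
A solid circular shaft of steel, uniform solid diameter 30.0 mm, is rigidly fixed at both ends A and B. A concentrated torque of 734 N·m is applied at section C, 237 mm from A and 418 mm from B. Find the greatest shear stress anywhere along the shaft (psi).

12800 psi

With uniform GJ and both ends fixed, compatibility θ_AC = θ_CB gives T_A·a = T_B·b, together with T_A + T_B = T₀.
T_A = T₀·b/(a+b) = 734.0·418/655.0 = 468.4 N·m; T_B = 265.6 N·m.
τ in each portion: τ_AC = 8.84×10^7 Pa, τ_CB = 5.01×10^7 Pa; maximum is in AC.
τ_max = T_AC·r/J = 468.4·0.0150/7.95×10^-8 = 8.836×10^7 Pa.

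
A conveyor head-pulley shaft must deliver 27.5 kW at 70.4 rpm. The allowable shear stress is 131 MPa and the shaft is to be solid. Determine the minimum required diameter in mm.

ω = 2π·70.4/60 = 7.372 rad/s, so T = P/ω = 27.5×10³ / 7.372 = 3730 N·m.
For a solid shaft τ_max = 16T/(πd³), so d = (16T/(π τ_allow))^(1/3) = (16·3730/(π·1.31×10^8))^(1/3) = 0.05254 m.

52.5 mm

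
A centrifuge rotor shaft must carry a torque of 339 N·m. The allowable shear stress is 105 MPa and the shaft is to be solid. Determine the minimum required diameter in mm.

25.4 mm

For a solid shaft τ_max = 16T/(πd³), so d = (16T/(π τ_allow))^(1/3) = (16·339.0/(π·1.05×10^8))^(1/3) = 0.02543 m.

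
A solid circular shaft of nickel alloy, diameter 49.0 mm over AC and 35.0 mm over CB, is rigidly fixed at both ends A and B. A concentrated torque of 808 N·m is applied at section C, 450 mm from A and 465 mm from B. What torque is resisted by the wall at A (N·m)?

645 N·m

Compatibility: T_A·a/J_AC = T_B·b/J_CB with T_A + T_B = T₀.
J_AC = 5.66×10^-7 m⁴, J_CB = 1.47×10^-7 m⁴, so T_A = T₀·(J_AC/a)/((J_AC/a)+(J_CB/b)) = 645.4 N·m, T_B = 162.6 N·m.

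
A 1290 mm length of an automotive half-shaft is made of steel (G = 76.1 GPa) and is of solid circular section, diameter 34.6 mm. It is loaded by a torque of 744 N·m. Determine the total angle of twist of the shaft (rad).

0.0896 rad

J = πd⁴/32 = π(0.0346)⁴/32 = 1.407×10^-7 m⁴.
θ = T·L/(G·J) = 744.0 × 1.29 / (76.1×10⁹ × 1.407×10^-7) = 0.08963 rad.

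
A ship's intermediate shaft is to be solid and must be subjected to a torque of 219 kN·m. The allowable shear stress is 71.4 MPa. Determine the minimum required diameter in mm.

For a solid shaft τ_max = 16T/(πd³), so d = (16T/(π τ_allow))^(1/3) = (16·219000/(π·7.14×10^7))^(1/3) = 0.2500 m.

250 mm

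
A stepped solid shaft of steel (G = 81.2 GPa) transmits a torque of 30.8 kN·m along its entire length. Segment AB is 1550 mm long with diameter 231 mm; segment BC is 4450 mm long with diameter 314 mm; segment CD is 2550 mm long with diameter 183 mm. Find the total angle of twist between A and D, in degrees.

J_AB = π(0.231)⁴/32 = 2.80×10^-4 m⁴; J_BC = π(0.314)⁴/32 = 9.54×10^-4 m⁴; J_CD = π(0.183)⁴/32 = 1.10×10^-4 m⁴.
θ = (T/G)·Σ L_i/J_i = (30800/81.2×10⁹)·(1.55/2.80×10^-4 + 4.45/9.54×10^-4 + 2.55/1.10×10^-4) = 0.01266 rad.

0.725°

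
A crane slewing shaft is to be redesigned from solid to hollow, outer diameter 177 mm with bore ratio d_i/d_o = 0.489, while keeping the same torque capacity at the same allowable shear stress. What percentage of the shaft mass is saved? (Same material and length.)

Equal τ_max and T ⇒ the solid shaft needs d_s³ = d_o³(1−k⁴), so d_s = 177·(1−0.489⁴)^(1/3) = 173.6 mm.
Area ratio A_h/A_s = d_o²(1−k²)/d_s² = (1−k²)/(1−k⁴)^(2/3) = 0.7913.
Mass saving = 1 − 0.7913 = 20.9 %.

20.9 %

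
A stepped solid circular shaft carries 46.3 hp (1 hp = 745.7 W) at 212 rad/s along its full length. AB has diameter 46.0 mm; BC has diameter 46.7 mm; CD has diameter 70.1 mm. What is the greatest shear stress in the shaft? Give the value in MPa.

ω = 212 rad/s, so T = P/ω = 46.3×745.7 / 212.0 = 162.9 N·m.
Under the same torque, τ_max = 16T/(πd³) is largest where d is smallest — segment AB (d = 46.0 mm).
τ_max = 16·162.9/(π·(0.0460)³) = 8.521×10^6 Pa.

8.52 MPa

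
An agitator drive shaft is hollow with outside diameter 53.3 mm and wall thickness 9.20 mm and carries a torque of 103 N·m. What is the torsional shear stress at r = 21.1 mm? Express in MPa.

J = π(d_o⁴ − d_i⁴)/32 = π(0.0533⁴ − 0.0349⁴)/32 = 6.467×10^-7 m⁴.
Shear stress varies linearly with radius: τ = T·r/J = 103.0 × 0.0211 / 6.467×10^-7 = 3.361×10^6 Pa.

3.36 MPa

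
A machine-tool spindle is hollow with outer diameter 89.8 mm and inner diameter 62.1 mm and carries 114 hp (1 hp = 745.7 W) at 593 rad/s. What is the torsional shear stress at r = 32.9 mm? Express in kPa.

958 kPa

ω = 593 rad/s, so T = P/ω = 114×745.7 / 593.0 = 143.4 N·m.
J = π(d_o⁴ − d_i⁴)/32 = π(0.0898⁴ − 0.0621⁴)/32 = 4.924×10^-6 m⁴.
Shear stress varies linearly with radius: τ = T·r/J = 143.4 × 0.0329 / 4.924×10^-6 = 9.578×10^5 Pa.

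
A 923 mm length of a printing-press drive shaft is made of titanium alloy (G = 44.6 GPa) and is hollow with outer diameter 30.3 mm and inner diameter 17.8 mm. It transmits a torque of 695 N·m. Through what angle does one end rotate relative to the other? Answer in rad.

J = π(d_o⁴ − d_i⁴)/32 = π(0.0303⁴ − 0.0178⁴)/32 = 7.289×10^-8 m⁴.
θ = T·L/(G·J) = 695.0 × 0.923 / (44.6×10⁹ × 7.289×10^-8) = 0.1973 rad.

0.197 rad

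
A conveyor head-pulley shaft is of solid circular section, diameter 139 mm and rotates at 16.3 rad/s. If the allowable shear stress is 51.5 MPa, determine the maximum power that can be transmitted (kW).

J = πd⁴/32 = π(0.139)⁴/32 = 3.665×10^-5 m⁴.
T_max = τ_allow·J/r = 5.15×10^7 × 3.665×10^-5 / 0.0695 = 27160 N·m.
ω = 16.3 rad/s, so P_max = T_max·ω = 4.427×10^5 W.

443 kW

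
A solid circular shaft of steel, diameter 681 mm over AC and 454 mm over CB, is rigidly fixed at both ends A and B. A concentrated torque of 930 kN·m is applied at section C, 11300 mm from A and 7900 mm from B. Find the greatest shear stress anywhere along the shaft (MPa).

Compatibility: T_A·a/J_AC = T_B·b/J_CB with T_A + T_B = T₀.
J_AC = 0.0211 m⁴, J_CB = 4.17×10^-3 m⁴, so T_A = T₀·(J_AC/a)/((J_AC/a)+(J_CB/b)) = 725100 N·m, T_B = 204900 N·m.
τ in each portion: τ_AC = 1.17×10^7 Pa, τ_CB = 1.12×10^7 Pa; maximum is in AC.
τ_max = T_AC·r/J = 725100·0.341/0.0211 = 1.169×10^7 Pa.

11.7 MPa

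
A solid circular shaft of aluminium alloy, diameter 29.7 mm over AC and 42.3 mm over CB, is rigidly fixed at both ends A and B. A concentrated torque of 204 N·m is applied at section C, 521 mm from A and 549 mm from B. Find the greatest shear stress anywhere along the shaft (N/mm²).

Compatibility: T_A·a/J_AC = T_B·b/J_CB with T_A + T_B = T₀.
J_AC = 7.64×10^-8 m⁴, J_CB = 3.14×10^-7 m⁴, so T_A = T₀·(J_AC/a)/((J_AC/a)+(J_CB/b)) = 41.59 N·m, T_B = 162.4 N·m.
τ in each portion: τ_AC = 8.09×10^6 Pa, τ_CB = 1.09×10^7 Pa; maximum is in CB.
τ_max = T_CB·r/J = 162.4·0.0211/3.14×10^-7 = 1.093×10^7 Pa.

10.9 N/mm²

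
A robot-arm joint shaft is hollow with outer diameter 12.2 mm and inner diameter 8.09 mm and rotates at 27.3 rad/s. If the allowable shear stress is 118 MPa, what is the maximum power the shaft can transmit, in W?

J = π(d_o⁴ − d_i⁴)/32 = π(0.0122⁴ − 0.00809⁴)/32 = 1.754×10^-9 m⁴.
T_max = τ_allow·J/r = 1.18×10^8 × 1.754×10^-9 / 0.00610 = 33.94 N·m.
ω = 27.3 rad/s, so P_max = T_max·ω = 926.5 W.

926 W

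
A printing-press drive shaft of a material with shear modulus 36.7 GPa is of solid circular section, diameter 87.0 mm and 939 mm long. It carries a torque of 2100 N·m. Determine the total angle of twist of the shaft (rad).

0.00955 rad

J = πd⁴/32 = π(0.0870)⁴/32 = 5.624×10^-6 m⁴.
θ = T·L/(G·J) = 2100 × 0.939 / (36.7×10⁹ × 5.624×10^-6) = 9.553×10^-3 rad.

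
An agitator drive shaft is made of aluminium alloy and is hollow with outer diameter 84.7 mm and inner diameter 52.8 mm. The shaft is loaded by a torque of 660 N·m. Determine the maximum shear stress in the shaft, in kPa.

J = π(d_o⁴ − d_i⁴)/32 = π(0.0847⁴ − 0.0528⁴)/32 = 4.290×10^-6 m⁴.
τ_max = T·r/J = 660.0 × 0.0423 / 4.290×10^-6 = 6.516×10^6 Pa.

6520 kPa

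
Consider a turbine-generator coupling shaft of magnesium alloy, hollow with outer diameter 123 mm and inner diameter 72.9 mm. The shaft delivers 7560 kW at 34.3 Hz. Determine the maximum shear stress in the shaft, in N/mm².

110 N/mm²

ω = 2π·34.3 = 215.5 rad/s, so T = P/ω = 7560×10³ / 215.5 = 35080 N·m.
J = π(d_o⁴ − d_i⁴)/32 = π(0.123⁴ − 0.0729⁴)/32 = 1.970×10^-5 m⁴.
τ_max = T·r/J = 35080 × 0.0615 / 1.970×10^-5 = 1.095×10^8 Pa.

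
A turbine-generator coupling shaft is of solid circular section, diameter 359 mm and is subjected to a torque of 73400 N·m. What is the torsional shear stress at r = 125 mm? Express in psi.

816 psi

J = πd⁴/32 = π(0.359)⁴/32 = 1.631×10^-3 m⁴.
Shear stress varies linearly with radius: τ = T·r/J = 73400 × 0.125 / 1.631×10^-3 = 5.626×10^6 Pa.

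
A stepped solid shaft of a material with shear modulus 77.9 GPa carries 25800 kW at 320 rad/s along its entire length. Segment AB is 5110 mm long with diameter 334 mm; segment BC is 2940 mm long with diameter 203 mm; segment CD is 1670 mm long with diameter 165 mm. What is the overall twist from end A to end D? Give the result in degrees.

2.65°

ω = 320 rad/s, so T = P/ω = 25800×10³ / 320.0 = 80620 N·m.
J_AB = π(0.334)⁴/32 = 1.22×10^-3 m⁴; J_BC = π(0.203)⁴/32 = 1.67×10^-4 m⁴; J_CD = π(0.165)⁴/32 = 7.28×10^-5 m⁴.
θ = (T/G)·Σ L_i/J_i = (80620/77.9×10⁹)·(5.11/1.22×10^-3 + 2.94/1.67×10^-4 + 1.67/7.28×10^-5) = 0.04633 rad.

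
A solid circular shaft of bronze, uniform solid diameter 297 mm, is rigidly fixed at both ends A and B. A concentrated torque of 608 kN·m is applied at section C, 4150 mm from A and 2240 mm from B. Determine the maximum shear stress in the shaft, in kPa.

With uniform GJ and both ends fixed, compatibility θ_AC = θ_CB gives T_A·a = T_B·b, together with T_A + T_B = T₀.
T_A = T₀·b/(a+b) = 608000·2240/6390 = 213100 N·m; T_B = 394900 N·m.
τ in each portion: τ_AC = 4.14×10^7 Pa, τ_CB = 7.68×10^7 Pa; maximum is in CB.
τ_max = T_CB·r/J = 394900·0.148/7.64×10^-4 = 7.676×10^7 Pa.

76800 kPa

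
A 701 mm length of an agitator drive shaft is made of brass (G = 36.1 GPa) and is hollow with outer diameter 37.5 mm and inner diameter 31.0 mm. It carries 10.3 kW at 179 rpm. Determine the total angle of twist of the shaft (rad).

ω = 2π·179/60 = 18.74 rad/s, so T = P/ω = 10.3×10³ / 18.74 = 549.5 N·m.
J = π(d_o⁴ − d_i⁴)/32 = π(0.0375⁴ − 0.0310⁴)/32 = 1.035×10^-7 m⁴.
θ = T·L/(G·J) = 549.5 × 0.701 / (36.1×10⁹ × 1.035×10^-7) = 0.1031 rad.

0.103 rad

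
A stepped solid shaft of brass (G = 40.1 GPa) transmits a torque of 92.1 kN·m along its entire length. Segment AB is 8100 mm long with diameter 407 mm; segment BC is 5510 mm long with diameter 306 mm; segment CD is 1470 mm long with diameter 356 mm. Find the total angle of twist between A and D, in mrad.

23.7 mrad

J_AB = π(0.407)⁴/32 = 2.69×10^-3 m⁴; J_BC = π(0.306)⁴/32 = 8.61×10^-4 m⁴; J_CD = π(0.356)⁴/32 = 1.58×10^-3 m⁴.
θ = (T/G)·Σ L_i/J_i = (92100/40.1×10⁹)·(8.10/2.69×10^-3 + 5.51/8.61×10^-4 + 1.47/1.58×10^-3) = 0.02375 rad.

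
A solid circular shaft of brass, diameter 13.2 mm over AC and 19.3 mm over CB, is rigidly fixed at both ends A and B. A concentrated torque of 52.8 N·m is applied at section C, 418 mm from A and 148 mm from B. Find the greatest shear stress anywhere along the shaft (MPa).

34.7 MPa

Compatibility: T_A·a/J_AC = T_B·b/J_CB with T_A + T_B = T₀.
J_AC = 2.98×10^-9 m⁴, J_CB = 1.36×10^-8 m⁴, so T_A = T₀·(J_AC/a)/((J_AC/a)+(J_CB/b)) = 3.796 N·m, T_B = 49.00 N·m.
τ in each portion: τ_AC = 8.41×10^6 Pa, τ_CB = 3.47×10^7 Pa; maximum is in CB.
τ_max = T_CB·r/J = 49.00·0.00965/1.36×10^-8 = 3.472×10^7 Pa.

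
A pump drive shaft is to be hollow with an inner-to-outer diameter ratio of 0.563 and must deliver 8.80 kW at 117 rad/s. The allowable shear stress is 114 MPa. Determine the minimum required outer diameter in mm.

ω = 117 rad/s, so T = P/ω = 8.80×10³ / 117.0 = 75.21 N·m.
For a hollow shaft with d_i/d_o = 0.563: τ_max = 16T/(π d_o³ (1−k⁴)), so d_o = [16T/(π τ_allow (1−k⁴))]^(1/3) = [16·75.21/(π·1.14×10^8·0.8995)]^(1/3) = 0.01552 m.

15.5 mm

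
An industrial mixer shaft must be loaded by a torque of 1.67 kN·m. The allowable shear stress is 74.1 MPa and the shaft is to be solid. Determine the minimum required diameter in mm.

For a solid shaft τ_max = 16T/(πd³), so d = (16T/(π τ_allow))^(1/3) = (16·1670/(π·7.41×10^7))^(1/3) = 0.04860 m.

48.6 mm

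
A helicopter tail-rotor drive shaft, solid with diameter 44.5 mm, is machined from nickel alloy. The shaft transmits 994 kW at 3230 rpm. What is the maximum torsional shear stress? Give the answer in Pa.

ω = 2π·3230/60 = 338.2 rad/s, so T = P/ω = 994×10³ / 338.2 = 2939 N·m.
J = πd⁴/32 = π(0.0445)⁴/32 = 3.850×10^-7 m⁴.
τ_max = T·r/J = 2939 × 0.0222 / 3.850×10^-7 = 1.698×10^8 Pa.

1.70e8 Pa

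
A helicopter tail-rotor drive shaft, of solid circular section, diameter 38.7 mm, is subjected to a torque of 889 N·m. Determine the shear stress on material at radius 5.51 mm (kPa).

J = πd⁴/32 = π(0.0387)⁴/32 = 2.202×10^-7 m⁴.
Shear stress varies linearly with radius: τ = T·r/J = 889.0 × 0.00551 / 2.202×10^-7 = 2.224×10^7 Pa.

22200 kPa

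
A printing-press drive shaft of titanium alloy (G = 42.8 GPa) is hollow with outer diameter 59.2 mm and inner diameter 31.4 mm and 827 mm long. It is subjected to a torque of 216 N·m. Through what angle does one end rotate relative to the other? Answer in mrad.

3.76 mrad

J = π(d_o⁴ − d_i⁴)/32 = π(0.0592⁴ − 0.0314⁴)/32 = 1.110×10^-6 m⁴.
θ = T·L/(G·J) = 216.0 × 0.827 / (42.8×10⁹ × 1.110×10^-6) = 3.759×10^-3 rad.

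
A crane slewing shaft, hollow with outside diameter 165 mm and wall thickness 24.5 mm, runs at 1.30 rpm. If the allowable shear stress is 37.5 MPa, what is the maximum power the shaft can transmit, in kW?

J = π(d_o⁴ − d_i⁴)/32 = π(0.165⁴ − 0.116⁴)/32 = 5.499×10^-5 m⁴.
T_max = τ_allow·J/r = 3.75×10^7 × 5.499×10^-5 / 0.0825 = 25000 N·m.
ω = 2π·1.30/60 = 0.1361 rad/s, so P_max = T_max·ω = 3403 W.

3.40 kW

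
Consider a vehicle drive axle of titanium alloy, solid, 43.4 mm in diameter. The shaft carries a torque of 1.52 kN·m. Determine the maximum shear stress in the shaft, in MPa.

94.7 MPa

J = πd⁴/32 = π(0.0434)⁴/32 = 3.483×10^-7 m⁴.
τ_max = T·r/J = 1520 × 0.0217 / 3.483×10^-7 = 9.470×10^7 Pa.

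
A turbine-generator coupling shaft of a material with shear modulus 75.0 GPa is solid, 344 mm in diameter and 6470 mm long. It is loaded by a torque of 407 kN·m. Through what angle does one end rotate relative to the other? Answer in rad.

J = πd⁴/32 = π(0.344)⁴/32 = 1.375×10^-3 m⁴.
θ = T·L/(G·J) = 407000 × 6.47 / (75.0×10⁹ × 1.375×10^-3) = 0.02554 rad.

0.0255 rad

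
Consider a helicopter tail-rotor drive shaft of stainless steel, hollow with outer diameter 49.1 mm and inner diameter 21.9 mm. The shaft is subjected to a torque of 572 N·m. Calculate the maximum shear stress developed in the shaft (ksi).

J = π(d_o⁴ − d_i⁴)/32 = π(0.0491⁴ − 0.0219⁴)/32 = 5.480×10^-7 m⁴.
τ_max = T·r/J = 572.0 × 0.0246 / 5.480×10^-7 = 2.562×10^7 Pa.

3.72 ksi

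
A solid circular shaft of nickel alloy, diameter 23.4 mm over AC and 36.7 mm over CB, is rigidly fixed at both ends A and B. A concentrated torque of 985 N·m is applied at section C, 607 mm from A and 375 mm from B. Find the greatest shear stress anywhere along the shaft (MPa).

Compatibility: T_A·a/J_AC = T_B·b/J_CB with T_A + T_B = T₀.
J_AC = 2.94×10^-8 m⁴, J_CB = 1.78×10^-7 m⁴, so T_A = T₀·(J_AC/a)/((J_AC/a)+(J_CB/b)) = 91.25 N·m, T_B = 893.7 N·m.
τ in each portion: τ_AC = 3.63×10^7 Pa, τ_CB = 9.21×10^7 Pa; maximum is in CB.
τ_max = T_CB·r/J = 893.7·0.0184/1.78×10^-7 = 9.208×10^7 Pa.

92.1 MPa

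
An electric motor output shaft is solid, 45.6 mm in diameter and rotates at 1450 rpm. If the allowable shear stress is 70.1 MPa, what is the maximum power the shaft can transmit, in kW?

198 kW

J = πd⁴/32 = π(0.0456)⁴/32 = 4.245×10^-7 m⁴.
T_max = τ_allow·J/r = 7.01×10^7 × 4.245×10^-7 / 0.0228 = 1305 N·m.
ω = 2π·1450/60 = 151.8 rad/s, so P_max = T_max·ω = 1.982×10^5 W.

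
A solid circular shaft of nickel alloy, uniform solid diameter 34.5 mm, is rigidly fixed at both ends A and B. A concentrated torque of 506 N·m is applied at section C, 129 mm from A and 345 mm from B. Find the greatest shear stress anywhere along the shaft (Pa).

4.57e7 Pa

With uniform GJ and both ends fixed, compatibility θ_AC = θ_CB gives T_A·a = T_B·b, together with T_A + T_B = T₀.
T_A = T₀·b/(a+b) = 506.0·345/474.0 = 368.3 N·m; T_B = 137.7 N·m.
τ in each portion: τ_AC = 4.57×10^7 Pa, τ_CB = 1.71×10^7 Pa; maximum is in AC.
τ_max = T_AC·r/J = 368.3·0.0173/1.39×10^-7 = 4.568×10^7 Pa.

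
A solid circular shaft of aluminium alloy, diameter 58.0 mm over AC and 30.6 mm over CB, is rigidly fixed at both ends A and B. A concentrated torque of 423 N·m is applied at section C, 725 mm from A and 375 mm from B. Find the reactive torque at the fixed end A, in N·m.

368 N·m

Compatibility: T_A·a/J_AC = T_B·b/J_CB with T_A + T_B = T₀.
J_AC = 1.11×10^-6 m⁴, J_CB = 8.61×10^-8 m⁴, so T_A = T₀·(J_AC/a)/((J_AC/a)+(J_CB/b)) = 367.9 N·m, T_B = 55.11 N·m.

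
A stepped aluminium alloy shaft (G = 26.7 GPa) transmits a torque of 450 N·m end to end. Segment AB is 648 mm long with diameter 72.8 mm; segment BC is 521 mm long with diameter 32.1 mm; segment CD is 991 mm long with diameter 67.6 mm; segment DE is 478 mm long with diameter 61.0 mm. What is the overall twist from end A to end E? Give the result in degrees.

J_AB = π(0.0728)⁴/32 = 2.76×10^-6 m⁴; J_BC = π(0.0321)⁴/32 = 1.04×10^-7 m⁴; J_CD = π(0.0676)⁴/32 = 2.05×10^-6 m⁴; J_DE = π(0.0610)⁴/32 = 1.36×10^-6 m⁴.
θ = (T/G)·Σ L_i/J_i = (450.0/26.7×10⁹)·(0.648/2.76×10^-6 + 0.521/1.04×10^-7 + 0.991/2.05×10^-6 + 0.478/1.36×10^-6) = 0.1023 rad.

5.86°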